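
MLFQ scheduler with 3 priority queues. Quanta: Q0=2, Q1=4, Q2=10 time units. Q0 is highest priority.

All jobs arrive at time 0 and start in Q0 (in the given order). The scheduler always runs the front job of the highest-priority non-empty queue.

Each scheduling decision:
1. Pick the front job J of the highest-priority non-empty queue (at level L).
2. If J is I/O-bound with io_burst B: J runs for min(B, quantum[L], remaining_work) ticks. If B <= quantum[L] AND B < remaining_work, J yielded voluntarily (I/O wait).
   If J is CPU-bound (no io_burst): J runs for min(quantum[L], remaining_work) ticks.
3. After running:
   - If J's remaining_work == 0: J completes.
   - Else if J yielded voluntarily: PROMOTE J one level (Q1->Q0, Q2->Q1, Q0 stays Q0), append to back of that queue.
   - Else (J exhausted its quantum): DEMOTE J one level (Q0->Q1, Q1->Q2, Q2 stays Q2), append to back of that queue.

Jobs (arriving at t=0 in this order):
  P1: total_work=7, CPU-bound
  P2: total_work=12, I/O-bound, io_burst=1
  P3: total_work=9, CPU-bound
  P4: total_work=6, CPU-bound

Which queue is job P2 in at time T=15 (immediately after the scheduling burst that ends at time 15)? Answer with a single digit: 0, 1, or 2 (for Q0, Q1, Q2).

Answer: 0

Derivation:
t=0-2: P1@Q0 runs 2, rem=5, quantum used, demote→Q1. Q0=[P2,P3,P4] Q1=[P1] Q2=[]
t=2-3: P2@Q0 runs 1, rem=11, I/O yield, promote→Q0. Q0=[P3,P4,P2] Q1=[P1] Q2=[]
t=3-5: P3@Q0 runs 2, rem=7, quantum used, demote→Q1. Q0=[P4,P2] Q1=[P1,P3] Q2=[]
t=5-7: P4@Q0 runs 2, rem=4, quantum used, demote→Q1. Q0=[P2] Q1=[P1,P3,P4] Q2=[]
t=7-8: P2@Q0 runs 1, rem=10, I/O yield, promote→Q0. Q0=[P2] Q1=[P1,P3,P4] Q2=[]
t=8-9: P2@Q0 runs 1, rem=9, I/O yield, promote→Q0. Q0=[P2] Q1=[P1,P3,P4] Q2=[]
t=9-10: P2@Q0 runs 1, rem=8, I/O yield, promote→Q0. Q0=[P2] Q1=[P1,P3,P4] Q2=[]
t=10-11: P2@Q0 runs 1, rem=7, I/O yield, promote→Q0. Q0=[P2] Q1=[P1,P3,P4] Q2=[]
t=11-12: P2@Q0 runs 1, rem=6, I/O yield, promote→Q0. Q0=[P2] Q1=[P1,P3,P4] Q2=[]
t=12-13: P2@Q0 runs 1, rem=5, I/O yield, promote→Q0. Q0=[P2] Q1=[P1,P3,P4] Q2=[]
t=13-14: P2@Q0 runs 1, rem=4, I/O yield, promote→Q0. Q0=[P2] Q1=[P1,P3,P4] Q2=[]
t=14-15: P2@Q0 runs 1, rem=3, I/O yield, promote→Q0. Q0=[P2] Q1=[P1,P3,P4] Q2=[]
t=15-16: P2@Q0 runs 1, rem=2, I/O yield, promote→Q0. Q0=[P2] Q1=[P1,P3,P4] Q2=[]
t=16-17: P2@Q0 runs 1, rem=1, I/O yield, promote→Q0. Q0=[P2] Q1=[P1,P3,P4] Q2=[]
t=17-18: P2@Q0 runs 1, rem=0, completes. Q0=[] Q1=[P1,P3,P4] Q2=[]
t=18-22: P1@Q1 runs 4, rem=1, quantum used, demote→Q2. Q0=[] Q1=[P3,P4] Q2=[P1]
t=22-26: P3@Q1 runs 4, rem=3, quantum used, demote→Q2. Q0=[] Q1=[P4] Q2=[P1,P3]
t=26-30: P4@Q1 runs 4, rem=0, completes. Q0=[] Q1=[] Q2=[P1,P3]
t=30-31: P1@Q2 runs 1, rem=0, completes. Q0=[] Q1=[] Q2=[P3]
t=31-34: P3@Q2 runs 3, rem=0, completes. Q0=[] Q1=[] Q2=[]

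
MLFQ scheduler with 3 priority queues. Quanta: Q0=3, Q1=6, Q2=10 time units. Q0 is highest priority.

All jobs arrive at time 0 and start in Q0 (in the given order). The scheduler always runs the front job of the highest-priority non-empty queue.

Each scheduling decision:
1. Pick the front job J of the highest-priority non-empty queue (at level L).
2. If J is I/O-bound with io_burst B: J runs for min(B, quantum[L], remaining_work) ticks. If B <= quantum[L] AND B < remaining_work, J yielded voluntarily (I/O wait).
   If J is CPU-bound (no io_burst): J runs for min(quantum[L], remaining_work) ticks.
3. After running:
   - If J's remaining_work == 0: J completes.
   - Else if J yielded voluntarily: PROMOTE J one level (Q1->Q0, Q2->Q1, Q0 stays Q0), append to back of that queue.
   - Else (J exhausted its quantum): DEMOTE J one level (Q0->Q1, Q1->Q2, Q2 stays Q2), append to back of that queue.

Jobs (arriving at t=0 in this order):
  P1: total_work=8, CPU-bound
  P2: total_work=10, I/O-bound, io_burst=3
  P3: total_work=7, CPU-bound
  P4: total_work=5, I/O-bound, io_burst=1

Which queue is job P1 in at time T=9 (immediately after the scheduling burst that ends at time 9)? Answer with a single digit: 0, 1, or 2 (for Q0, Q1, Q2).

t=0-3: P1@Q0 runs 3, rem=5, quantum used, demote→Q1. Q0=[P2,P3,P4] Q1=[P1] Q2=[]
t=3-6: P2@Q0 runs 3, rem=7, I/O yield, promote→Q0. Q0=[P3,P4,P2] Q1=[P1] Q2=[]
t=6-9: P3@Q0 runs 3, rem=4, quantum used, demote→Q1. Q0=[P4,P2] Q1=[P1,P3] Q2=[]
t=9-10: P4@Q0 runs 1, rem=4, I/O yield, promote→Q0. Q0=[P2,P4] Q1=[P1,P3] Q2=[]
t=10-13: P2@Q0 runs 3, rem=4, I/O yield, promote→Q0. Q0=[P4,P2] Q1=[P1,P3] Q2=[]
t=13-14: P4@Q0 runs 1, rem=3, I/O yield, promote→Q0. Q0=[P2,P4] Q1=[P1,P3] Q2=[]
t=14-17: P2@Q0 runs 3, rem=1, I/O yield, promote→Q0. Q0=[P4,P2] Q1=[P1,P3] Q2=[]
t=17-18: P4@Q0 runs 1, rem=2, I/O yield, promote→Q0. Q0=[P2,P4] Q1=[P1,P3] Q2=[]
t=18-19: P2@Q0 runs 1, rem=0, completes. Q0=[P4] Q1=[P1,P3] Q2=[]
t=19-20: P4@Q0 runs 1, rem=1, I/O yield, promote→Q0. Q0=[P4] Q1=[P1,P3] Q2=[]
t=20-21: P4@Q0 runs 1, rem=0, completes. Q0=[] Q1=[P1,P3] Q2=[]
t=21-26: P1@Q1 runs 5, rem=0, completes. Q0=[] Q1=[P3] Q2=[]
t=26-30: P3@Q1 runs 4, rem=0, completes. Q0=[] Q1=[] Q2=[]

Answer: 1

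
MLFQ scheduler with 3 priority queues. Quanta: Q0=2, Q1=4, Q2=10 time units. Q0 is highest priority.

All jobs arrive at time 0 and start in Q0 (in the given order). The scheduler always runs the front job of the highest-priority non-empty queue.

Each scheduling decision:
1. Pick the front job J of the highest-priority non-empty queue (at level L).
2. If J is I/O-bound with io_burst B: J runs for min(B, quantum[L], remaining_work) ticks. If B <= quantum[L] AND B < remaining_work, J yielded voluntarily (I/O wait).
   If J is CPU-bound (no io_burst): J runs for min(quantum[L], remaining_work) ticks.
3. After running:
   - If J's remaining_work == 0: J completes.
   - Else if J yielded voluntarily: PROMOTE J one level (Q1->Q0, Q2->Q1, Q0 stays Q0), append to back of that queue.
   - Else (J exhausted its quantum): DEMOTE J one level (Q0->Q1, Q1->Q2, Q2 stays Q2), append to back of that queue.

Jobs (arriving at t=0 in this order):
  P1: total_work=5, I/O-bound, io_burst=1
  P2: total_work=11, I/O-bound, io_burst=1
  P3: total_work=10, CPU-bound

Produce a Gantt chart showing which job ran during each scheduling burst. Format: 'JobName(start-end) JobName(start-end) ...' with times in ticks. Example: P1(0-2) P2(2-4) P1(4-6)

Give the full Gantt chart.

t=0-1: P1@Q0 runs 1, rem=4, I/O yield, promote→Q0. Q0=[P2,P3,P1] Q1=[] Q2=[]
t=1-2: P2@Q0 runs 1, rem=10, I/O yield, promote→Q0. Q0=[P3,P1,P2] Q1=[] Q2=[]
t=2-4: P3@Q0 runs 2, rem=8, quantum used, demote→Q1. Q0=[P1,P2] Q1=[P3] Q2=[]
t=4-5: P1@Q0 runs 1, rem=3, I/O yield, promote→Q0. Q0=[P2,P1] Q1=[P3] Q2=[]
t=5-6: P2@Q0 runs 1, rem=9, I/O yield, promote→Q0. Q0=[P1,P2] Q1=[P3] Q2=[]
t=6-7: P1@Q0 runs 1, rem=2, I/O yield, promote→Q0. Q0=[P2,P1] Q1=[P3] Q2=[]
t=7-8: P2@Q0 runs 1, rem=8, I/O yield, promote→Q0. Q0=[P1,P2] Q1=[P3] Q2=[]
t=8-9: P1@Q0 runs 1, rem=1, I/O yield, promote→Q0. Q0=[P2,P1] Q1=[P3] Q2=[]
t=9-10: P2@Q0 runs 1, rem=7, I/O yield, promote→Q0. Q0=[P1,P2] Q1=[P3] Q2=[]
t=10-11: P1@Q0 runs 1, rem=0, completes. Q0=[P2] Q1=[P3] Q2=[]
t=11-12: P2@Q0 runs 1, rem=6, I/O yield, promote→Q0. Q0=[P2] Q1=[P3] Q2=[]
t=12-13: P2@Q0 runs 1, rem=5, I/O yield, promote→Q0. Q0=[P2] Q1=[P3] Q2=[]
t=13-14: P2@Q0 runs 1, rem=4, I/O yield, promote→Q0. Q0=[P2] Q1=[P3] Q2=[]
t=14-15: P2@Q0 runs 1, rem=3, I/O yield, promote→Q0. Q0=[P2] Q1=[P3] Q2=[]
t=15-16: P2@Q0 runs 1, rem=2, I/O yield, promote→Q0. Q0=[P2] Q1=[P3] Q2=[]
t=16-17: P2@Q0 runs 1, rem=1, I/O yield, promote→Q0. Q0=[P2] Q1=[P3] Q2=[]
t=17-18: P2@Q0 runs 1, rem=0, completes. Q0=[] Q1=[P3] Q2=[]
t=18-22: P3@Q1 runs 4, rem=4, quantum used, demote→Q2. Q0=[] Q1=[] Q2=[P3]
t=22-26: P3@Q2 runs 4, rem=0, completes. Q0=[] Q1=[] Q2=[]

Answer: P1(0-1) P2(1-2) P3(2-4) P1(4-5) P2(5-6) P1(6-7) P2(7-8) P1(8-9) P2(9-10) P1(10-11) P2(11-12) P2(12-13) P2(13-14) P2(14-15) P2(15-16) P2(16-17) P2(17-18) P3(18-22) P3(22-26)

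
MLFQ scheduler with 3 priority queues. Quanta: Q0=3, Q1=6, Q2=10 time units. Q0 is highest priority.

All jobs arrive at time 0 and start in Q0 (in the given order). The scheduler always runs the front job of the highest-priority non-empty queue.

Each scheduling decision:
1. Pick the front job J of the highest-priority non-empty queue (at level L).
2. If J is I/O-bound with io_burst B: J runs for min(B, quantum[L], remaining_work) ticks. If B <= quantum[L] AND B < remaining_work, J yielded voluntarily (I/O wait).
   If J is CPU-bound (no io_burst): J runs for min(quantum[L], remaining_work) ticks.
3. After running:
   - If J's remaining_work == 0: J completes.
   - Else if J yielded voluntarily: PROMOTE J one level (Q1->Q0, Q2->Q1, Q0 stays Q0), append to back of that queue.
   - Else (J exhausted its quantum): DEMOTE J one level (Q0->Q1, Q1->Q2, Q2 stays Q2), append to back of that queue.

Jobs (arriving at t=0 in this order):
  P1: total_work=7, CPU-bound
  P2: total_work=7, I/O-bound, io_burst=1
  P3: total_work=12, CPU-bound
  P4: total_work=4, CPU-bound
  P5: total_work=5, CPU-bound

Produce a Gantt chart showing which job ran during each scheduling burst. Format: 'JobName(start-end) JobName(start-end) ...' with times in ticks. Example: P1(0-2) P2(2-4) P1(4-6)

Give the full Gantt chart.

Answer: P1(0-3) P2(3-4) P3(4-7) P4(7-10) P5(10-13) P2(13-14) P2(14-15) P2(15-16) P2(16-17) P2(17-18) P2(18-19) P1(19-23) P3(23-29) P4(29-30) P5(30-32) P3(32-35)

Derivation:
t=0-3: P1@Q0 runs 3, rem=4, quantum used, demote→Q1. Q0=[P2,P3,P4,P5] Q1=[P1] Q2=[]
t=3-4: P2@Q0 runs 1, rem=6, I/O yield, promote→Q0. Q0=[P3,P4,P5,P2] Q1=[P1] Q2=[]
t=4-7: P3@Q0 runs 3, rem=9, quantum used, demote→Q1. Q0=[P4,P5,P2] Q1=[P1,P3] Q2=[]
t=7-10: P4@Q0 runs 3, rem=1, quantum used, demote→Q1. Q0=[P5,P2] Q1=[P1,P3,P4] Q2=[]
t=10-13: P5@Q0 runs 3, rem=2, quantum used, demote→Q1. Q0=[P2] Q1=[P1,P3,P4,P5] Q2=[]
t=13-14: P2@Q0 runs 1, rem=5, I/O yield, promote→Q0. Q0=[P2] Q1=[P1,P3,P4,P5] Q2=[]
t=14-15: P2@Q0 runs 1, rem=4, I/O yield, promote→Q0. Q0=[P2] Q1=[P1,P3,P4,P5] Q2=[]
t=15-16: P2@Q0 runs 1, rem=3, I/O yield, promote→Q0. Q0=[P2] Q1=[P1,P3,P4,P5] Q2=[]
t=16-17: P2@Q0 runs 1, rem=2, I/O yield, promote→Q0. Q0=[P2] Q1=[P1,P3,P4,P5] Q2=[]
t=17-18: P2@Q0 runs 1, rem=1, I/O yield, promote→Q0. Q0=[P2] Q1=[P1,P3,P4,P5] Q2=[]
t=18-19: P2@Q0 runs 1, rem=0, completes. Q0=[] Q1=[P1,P3,P4,P5] Q2=[]
t=19-23: P1@Q1 runs 4, rem=0, completes. Q0=[] Q1=[P3,P4,P5] Q2=[]
t=23-29: P3@Q1 runs 6, rem=3, quantum used, demote→Q2. Q0=[] Q1=[P4,P5] Q2=[P3]
t=29-30: P4@Q1 runs 1, rem=0, completes. Q0=[] Q1=[P5] Q2=[P3]
t=30-32: P5@Q1 runs 2, rem=0, completes. Q0=[] Q1=[] Q2=[P3]
t=32-35: P3@Q2 runs 3, rem=0, completes. Q0=[] Q1=[] Q2=[]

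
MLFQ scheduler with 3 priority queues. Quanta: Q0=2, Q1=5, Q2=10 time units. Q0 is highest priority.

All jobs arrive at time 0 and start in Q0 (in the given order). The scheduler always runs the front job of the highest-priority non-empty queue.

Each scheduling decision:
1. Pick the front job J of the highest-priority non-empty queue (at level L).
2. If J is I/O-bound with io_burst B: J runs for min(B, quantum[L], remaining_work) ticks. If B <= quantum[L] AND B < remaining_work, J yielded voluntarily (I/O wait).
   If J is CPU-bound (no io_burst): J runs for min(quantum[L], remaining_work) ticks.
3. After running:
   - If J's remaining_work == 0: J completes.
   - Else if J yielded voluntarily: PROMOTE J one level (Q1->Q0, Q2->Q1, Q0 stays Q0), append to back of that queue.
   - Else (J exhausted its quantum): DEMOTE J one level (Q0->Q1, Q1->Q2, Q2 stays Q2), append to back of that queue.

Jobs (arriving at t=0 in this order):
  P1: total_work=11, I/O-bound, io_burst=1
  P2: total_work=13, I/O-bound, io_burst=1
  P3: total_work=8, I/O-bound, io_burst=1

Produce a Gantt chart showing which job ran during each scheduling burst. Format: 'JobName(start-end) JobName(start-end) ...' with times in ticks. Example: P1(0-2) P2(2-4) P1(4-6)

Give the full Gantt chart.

t=0-1: P1@Q0 runs 1, rem=10, I/O yield, promote→Q0. Q0=[P2,P3,P1] Q1=[] Q2=[]
t=1-2: P2@Q0 runs 1, rem=12, I/O yield, promote→Q0. Q0=[P3,P1,P2] Q1=[] Q2=[]
t=2-3: P3@Q0 runs 1, rem=7, I/O yield, promote→Q0. Q0=[P1,P2,P3] Q1=[] Q2=[]
t=3-4: P1@Q0 runs 1, rem=9, I/O yield, promote→Q0. Q0=[P2,P3,P1] Q1=[] Q2=[]
t=4-5: P2@Q0 runs 1, rem=11, I/O yield, promote→Q0. Q0=[P3,P1,P2] Q1=[] Q2=[]
t=5-6: P3@Q0 runs 1, rem=6, I/O yield, promote→Q0. Q0=[P1,P2,P3] Q1=[] Q2=[]
t=6-7: P1@Q0 runs 1, rem=8, I/O yield, promote→Q0. Q0=[P2,P3,P1] Q1=[] Q2=[]
t=7-8: P2@Q0 runs 1, rem=10, I/O yield, promote→Q0. Q0=[P3,P1,P2] Q1=[] Q2=[]
t=8-9: P3@Q0 runs 1, rem=5, I/O yield, promote→Q0. Q0=[P1,P2,P3] Q1=[] Q2=[]
t=9-10: P1@Q0 runs 1, rem=7, I/O yield, promote→Q0. Q0=[P2,P3,P1] Q1=[] Q2=[]
t=10-11: P2@Q0 runs 1, rem=9, I/O yield, promote→Q0. Q0=[P3,P1,P2] Q1=[] Q2=[]
t=11-12: P3@Q0 runs 1, rem=4, I/O yield, promote→Q0. Q0=[P1,P2,P3] Q1=[] Q2=[]
t=12-13: P1@Q0 runs 1, rem=6, I/O yield, promote→Q0. Q0=[P2,P3,P1] Q1=[] Q2=[]
t=13-14: P2@Q0 runs 1, rem=8, I/O yield, promote→Q0. Q0=[P3,P1,P2] Q1=[] Q2=[]
t=14-15: P3@Q0 runs 1, rem=3, I/O yield, promote→Q0. Q0=[P1,P2,P3] Q1=[] Q2=[]
t=15-16: P1@Q0 runs 1, rem=5, I/O yield, promote→Q0. Q0=[P2,P3,P1] Q1=[] Q2=[]
t=16-17: P2@Q0 runs 1, rem=7, I/O yield, promote→Q0. Q0=[P3,P1,P2] Q1=[] Q2=[]
t=17-18: P3@Q0 runs 1, rem=2, I/O yield, promote→Q0. Q0=[P1,P2,P3] Q1=[] Q2=[]
t=18-19: P1@Q0 runs 1, rem=4, I/O yield, promote→Q0. Q0=[P2,P3,P1] Q1=[] Q2=[]
t=19-20: P2@Q0 runs 1, rem=6, I/O yield, promote→Q0. Q0=[P3,P1,P2] Q1=[] Q2=[]
t=20-21: P3@Q0 runs 1, rem=1, I/O yield, promote→Q0. Q0=[P1,P2,P3] Q1=[] Q2=[]
t=21-22: P1@Q0 runs 1, rem=3, I/O yield, promote→Q0. Q0=[P2,P3,P1] Q1=[] Q2=[]
t=22-23: P2@Q0 runs 1, rem=5, I/O yield, promote→Q0. Q0=[P3,P1,P2] Q1=[] Q2=[]
t=23-24: P3@Q0 runs 1, rem=0, completes. Q0=[P1,P2] Q1=[] Q2=[]
t=24-25: P1@Q0 runs 1, rem=2, I/O yield, promote→Q0. Q0=[P2,P1] Q1=[] Q2=[]
t=25-26: P2@Q0 runs 1, rem=4, I/O yield, promote→Q0. Q0=[P1,P2] Q1=[] Q2=[]
t=26-27: P1@Q0 runs 1, rem=1, I/O yield, promote→Q0. Q0=[P2,P1] Q1=[] Q2=[]
t=27-28: P2@Q0 runs 1, rem=3, I/O yield, promote→Q0. Q0=[P1,P2] Q1=[] Q2=[]
t=28-29: P1@Q0 runs 1, rem=0, completes. Q0=[P2] Q1=[] Q2=[]
t=29-30: P2@Q0 runs 1, rem=2, I/O yield, promote→Q0. Q0=[P2] Q1=[] Q2=[]
t=30-31: P2@Q0 runs 1, rem=1, I/O yield, promote→Q0. Q0=[P2] Q1=[] Q2=[]
t=31-32: P2@Q0 runs 1, rem=0, completes. Q0=[] Q1=[] Q2=[]

Answer: P1(0-1) P2(1-2) P3(2-3) P1(3-4) P2(4-5) P3(5-6) P1(6-7) P2(7-8) P3(8-9) P1(9-10) P2(10-11) P3(11-12) P1(12-13) P2(13-14) P3(14-15) P1(15-16) P2(16-17) P3(17-18) P1(18-19) P2(19-20) P3(20-21) P1(21-22) P2(22-23) P3(23-24) P1(24-25) P2(25-26) P1(26-27) P2(27-28) P1(28-29) P2(29-30) P2(30-31) P2(31-32)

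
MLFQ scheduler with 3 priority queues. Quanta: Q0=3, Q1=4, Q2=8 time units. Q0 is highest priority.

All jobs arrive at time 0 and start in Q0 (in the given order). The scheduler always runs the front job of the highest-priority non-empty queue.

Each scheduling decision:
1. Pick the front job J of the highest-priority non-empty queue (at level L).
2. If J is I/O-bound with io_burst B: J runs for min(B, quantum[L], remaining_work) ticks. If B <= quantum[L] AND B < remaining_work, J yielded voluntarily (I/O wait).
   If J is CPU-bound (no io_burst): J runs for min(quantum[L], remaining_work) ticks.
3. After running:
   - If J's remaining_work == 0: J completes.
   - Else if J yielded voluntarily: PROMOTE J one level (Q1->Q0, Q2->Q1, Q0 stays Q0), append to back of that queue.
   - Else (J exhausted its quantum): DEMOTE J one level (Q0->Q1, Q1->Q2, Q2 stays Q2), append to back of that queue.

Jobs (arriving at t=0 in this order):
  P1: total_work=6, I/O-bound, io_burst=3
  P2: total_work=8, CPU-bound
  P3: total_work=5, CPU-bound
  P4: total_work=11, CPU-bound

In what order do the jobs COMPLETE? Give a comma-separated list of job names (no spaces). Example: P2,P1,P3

t=0-3: P1@Q0 runs 3, rem=3, I/O yield, promote→Q0. Q0=[P2,P3,P4,P1] Q1=[] Q2=[]
t=3-6: P2@Q0 runs 3, rem=5, quantum used, demote→Q1. Q0=[P3,P4,P1] Q1=[P2] Q2=[]
t=6-9: P3@Q0 runs 3, rem=2, quantum used, demote→Q1. Q0=[P4,P1] Q1=[P2,P3] Q2=[]
t=9-12: P4@Q0 runs 3, rem=8, quantum used, demote→Q1. Q0=[P1] Q1=[P2,P3,P4] Q2=[]
t=12-15: P1@Q0 runs 3, rem=0, completes. Q0=[] Q1=[P2,P3,P4] Q2=[]
t=15-19: P2@Q1 runs 4, rem=1, quantum used, demote→Q2. Q0=[] Q1=[P3,P4] Q2=[P2]
t=19-21: P3@Q1 runs 2, rem=0, completes. Q0=[] Q1=[P4] Q2=[P2]
t=21-25: P4@Q1 runs 4, rem=4, quantum used, demote→Q2. Q0=[] Q1=[] Q2=[P2,P4]
t=25-26: P2@Q2 runs 1, rem=0, completes. Q0=[] Q1=[] Q2=[P4]
t=26-30: P4@Q2 runs 4, rem=0, completes. Q0=[] Q1=[] Q2=[]

Answer: P1,P3,P2,P4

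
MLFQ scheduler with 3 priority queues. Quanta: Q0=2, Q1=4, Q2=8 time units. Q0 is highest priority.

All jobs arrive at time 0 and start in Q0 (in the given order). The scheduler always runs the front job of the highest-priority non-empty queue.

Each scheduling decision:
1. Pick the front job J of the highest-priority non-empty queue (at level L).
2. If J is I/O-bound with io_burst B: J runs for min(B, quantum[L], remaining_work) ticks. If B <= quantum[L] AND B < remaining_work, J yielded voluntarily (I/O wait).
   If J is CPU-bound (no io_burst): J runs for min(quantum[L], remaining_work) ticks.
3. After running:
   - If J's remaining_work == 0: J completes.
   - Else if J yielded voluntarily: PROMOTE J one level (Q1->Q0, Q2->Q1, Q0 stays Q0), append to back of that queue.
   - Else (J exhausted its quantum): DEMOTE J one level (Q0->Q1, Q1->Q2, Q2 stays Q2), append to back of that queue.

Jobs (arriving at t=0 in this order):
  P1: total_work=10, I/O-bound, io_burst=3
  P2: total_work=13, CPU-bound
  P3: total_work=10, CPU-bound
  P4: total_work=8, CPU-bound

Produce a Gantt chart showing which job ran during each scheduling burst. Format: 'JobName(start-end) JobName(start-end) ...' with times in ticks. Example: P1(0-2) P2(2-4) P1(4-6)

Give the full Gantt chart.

t=0-2: P1@Q0 runs 2, rem=8, quantum used, demote→Q1. Q0=[P2,P3,P4] Q1=[P1] Q2=[]
t=2-4: P2@Q0 runs 2, rem=11, quantum used, demote→Q1. Q0=[P3,P4] Q1=[P1,P2] Q2=[]
t=4-6: P3@Q0 runs 2, rem=8, quantum used, demote→Q1. Q0=[P4] Q1=[P1,P2,P3] Q2=[]
t=6-8: P4@Q0 runs 2, rem=6, quantum used, demote→Q1. Q0=[] Q1=[P1,P2,P3,P4] Q2=[]
t=8-11: P1@Q1 runs 3, rem=5, I/O yield, promote→Q0. Q0=[P1] Q1=[P2,P3,P4] Q2=[]
t=11-13: P1@Q0 runs 2, rem=3, quantum used, demote→Q1. Q0=[] Q1=[P2,P3,P4,P1] Q2=[]
t=13-17: P2@Q1 runs 4, rem=7, quantum used, demote→Q2. Q0=[] Q1=[P3,P4,P1] Q2=[P2]
t=17-21: P3@Q1 runs 4, rem=4, quantum used, demote→Q2. Q0=[] Q1=[P4,P1] Q2=[P2,P3]
t=21-25: P4@Q1 runs 4, rem=2, quantum used, demote→Q2. Q0=[] Q1=[P1] Q2=[P2,P3,P4]
t=25-28: P1@Q1 runs 3, rem=0, completes. Q0=[] Q1=[] Q2=[P2,P3,P4]
t=28-35: P2@Q2 runs 7, rem=0, completes. Q0=[] Q1=[] Q2=[P3,P4]
t=35-39: P3@Q2 runs 4, rem=0, completes. Q0=[] Q1=[] Q2=[P4]
t=39-41: P4@Q2 runs 2, rem=0, completes. Q0=[] Q1=[] Q2=[]

Answer: P1(0-2) P2(2-4) P3(4-6) P4(6-8) P1(8-11) P1(11-13) P2(13-17) P3(17-21) P4(21-25) P1(25-28) P2(28-35) P3(35-39) P4(39-41)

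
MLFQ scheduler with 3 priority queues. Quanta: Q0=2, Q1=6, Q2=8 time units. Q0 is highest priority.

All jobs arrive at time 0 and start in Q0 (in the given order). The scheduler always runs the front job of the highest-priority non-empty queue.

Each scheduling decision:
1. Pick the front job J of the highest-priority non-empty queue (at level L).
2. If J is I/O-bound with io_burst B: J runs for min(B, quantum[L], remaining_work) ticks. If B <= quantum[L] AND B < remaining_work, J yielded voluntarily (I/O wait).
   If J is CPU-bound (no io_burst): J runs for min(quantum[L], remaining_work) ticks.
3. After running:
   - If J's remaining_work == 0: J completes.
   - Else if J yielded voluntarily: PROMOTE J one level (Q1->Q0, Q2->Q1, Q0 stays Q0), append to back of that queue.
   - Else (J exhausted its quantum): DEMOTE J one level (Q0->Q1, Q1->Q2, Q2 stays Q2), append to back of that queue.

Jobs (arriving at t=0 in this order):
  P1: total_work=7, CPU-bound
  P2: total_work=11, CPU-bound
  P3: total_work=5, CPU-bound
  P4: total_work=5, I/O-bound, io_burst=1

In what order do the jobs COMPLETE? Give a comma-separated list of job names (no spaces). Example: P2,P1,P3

t=0-2: P1@Q0 runs 2, rem=5, quantum used, demote→Q1. Q0=[P2,P3,P4] Q1=[P1] Q2=[]
t=2-4: P2@Q0 runs 2, rem=9, quantum used, demote→Q1. Q0=[P3,P4] Q1=[P1,P2] Q2=[]
t=4-6: P3@Q0 runs 2, rem=3, quantum used, demote→Q1. Q0=[P4] Q1=[P1,P2,P3] Q2=[]
t=6-7: P4@Q0 runs 1, rem=4, I/O yield, promote→Q0. Q0=[P4] Q1=[P1,P2,P3] Q2=[]
t=7-8: P4@Q0 runs 1, rem=3, I/O yield, promote→Q0. Q0=[P4] Q1=[P1,P2,P3] Q2=[]
t=8-9: P4@Q0 runs 1, rem=2, I/O yield, promote→Q0. Q0=[P4] Q1=[P1,P2,P3] Q2=[]
t=9-10: P4@Q0 runs 1, rem=1, I/O yield, promote→Q0. Q0=[P4] Q1=[P1,P2,P3] Q2=[]
t=10-11: P4@Q0 runs 1, rem=0, completes. Q0=[] Q1=[P1,P2,P3] Q2=[]
t=11-16: P1@Q1 runs 5, rem=0, completes. Q0=[] Q1=[P2,P3] Q2=[]
t=16-22: P2@Q1 runs 6, rem=3, quantum used, demote→Q2. Q0=[] Q1=[P3] Q2=[P2]
t=22-25: P3@Q1 runs 3, rem=0, completes. Q0=[] Q1=[] Q2=[P2]
t=25-28: P2@Q2 runs 3, rem=0, completes. Q0=[] Q1=[] Q2=[]

Answer: P4,P1,P3,P2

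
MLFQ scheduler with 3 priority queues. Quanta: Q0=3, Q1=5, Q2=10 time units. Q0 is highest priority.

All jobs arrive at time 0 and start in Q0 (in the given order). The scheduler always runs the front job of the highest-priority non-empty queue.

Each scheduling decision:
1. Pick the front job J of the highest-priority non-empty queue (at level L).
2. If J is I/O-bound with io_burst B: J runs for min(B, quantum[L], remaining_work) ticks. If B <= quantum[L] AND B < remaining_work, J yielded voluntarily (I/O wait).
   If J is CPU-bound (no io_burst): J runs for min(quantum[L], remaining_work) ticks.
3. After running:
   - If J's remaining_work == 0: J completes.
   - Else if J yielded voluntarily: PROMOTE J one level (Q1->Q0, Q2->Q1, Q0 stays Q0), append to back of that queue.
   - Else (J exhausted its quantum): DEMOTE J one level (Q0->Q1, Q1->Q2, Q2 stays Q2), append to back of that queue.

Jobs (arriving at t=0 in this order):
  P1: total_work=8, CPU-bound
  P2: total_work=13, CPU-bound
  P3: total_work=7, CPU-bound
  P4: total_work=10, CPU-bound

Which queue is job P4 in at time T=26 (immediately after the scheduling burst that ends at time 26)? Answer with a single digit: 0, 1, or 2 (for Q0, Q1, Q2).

Answer: 1

Derivation:
t=0-3: P1@Q0 runs 3, rem=5, quantum used, demote→Q1. Q0=[P2,P3,P4] Q1=[P1] Q2=[]
t=3-6: P2@Q0 runs 3, rem=10, quantum used, demote→Q1. Q0=[P3,P4] Q1=[P1,P2] Q2=[]
t=6-9: P3@Q0 runs 3, rem=4, quantum used, demote→Q1. Q0=[P4] Q1=[P1,P2,P3] Q2=[]
t=9-12: P4@Q0 runs 3, rem=7, quantum used, demote→Q1. Q0=[] Q1=[P1,P2,P3,P4] Q2=[]
t=12-17: P1@Q1 runs 5, rem=0, completes. Q0=[] Q1=[P2,P3,P4] Q2=[]
t=17-22: P2@Q1 runs 5, rem=5, quantum used, demote→Q2. Q0=[] Q1=[P3,P4] Q2=[P2]
t=22-26: P3@Q1 runs 4, rem=0, completes. Q0=[] Q1=[P4] Q2=[P2]
t=26-31: P4@Q1 runs 5, rem=2, quantum used, demote→Q2. Q0=[] Q1=[] Q2=[P2,P4]
t=31-36: P2@Q2 runs 5, rem=0, completes. Q0=[] Q1=[] Q2=[P4]
t=36-38: P4@Q2 runs 2, rem=0, completes. Q0=[] Q1=[] Q2=[]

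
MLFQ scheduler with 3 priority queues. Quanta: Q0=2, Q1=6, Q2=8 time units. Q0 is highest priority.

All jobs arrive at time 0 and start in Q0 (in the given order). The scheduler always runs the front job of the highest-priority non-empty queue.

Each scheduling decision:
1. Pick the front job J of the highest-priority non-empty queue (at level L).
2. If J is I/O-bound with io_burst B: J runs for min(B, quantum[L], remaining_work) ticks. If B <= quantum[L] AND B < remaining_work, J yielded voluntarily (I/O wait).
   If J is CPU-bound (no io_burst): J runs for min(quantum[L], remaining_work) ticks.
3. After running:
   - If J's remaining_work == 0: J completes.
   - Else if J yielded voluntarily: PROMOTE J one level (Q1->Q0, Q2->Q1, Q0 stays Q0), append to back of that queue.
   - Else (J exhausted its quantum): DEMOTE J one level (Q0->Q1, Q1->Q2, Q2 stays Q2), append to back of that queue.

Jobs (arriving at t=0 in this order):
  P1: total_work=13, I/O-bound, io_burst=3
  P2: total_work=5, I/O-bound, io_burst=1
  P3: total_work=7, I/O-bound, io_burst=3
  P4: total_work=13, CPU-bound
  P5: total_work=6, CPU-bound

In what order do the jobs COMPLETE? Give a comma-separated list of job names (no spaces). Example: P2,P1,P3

t=0-2: P1@Q0 runs 2, rem=11, quantum used, demote→Q1. Q0=[P2,P3,P4,P5] Q1=[P1] Q2=[]
t=2-3: P2@Q0 runs 1, rem=4, I/O yield, promote→Q0. Q0=[P3,P4,P5,P2] Q1=[P1] Q2=[]
t=3-5: P3@Q0 runs 2, rem=5, quantum used, demote→Q1. Q0=[P4,P5,P2] Q1=[P1,P3] Q2=[]
t=5-7: P4@Q0 runs 2, rem=11, quantum used, demote→Q1. Q0=[P5,P2] Q1=[P1,P3,P4] Q2=[]
t=7-9: P5@Q0 runs 2, rem=4, quantum used, demote→Q1. Q0=[P2] Q1=[P1,P3,P4,P5] Q2=[]
t=9-10: P2@Q0 runs 1, rem=3, I/O yield, promote→Q0. Q0=[P2] Q1=[P1,P3,P4,P5] Q2=[]
t=10-11: P2@Q0 runs 1, rem=2, I/O yield, promote→Q0. Q0=[P2] Q1=[P1,P3,P4,P5] Q2=[]
t=11-12: P2@Q0 runs 1, rem=1, I/O yield, promote→Q0. Q0=[P2] Q1=[P1,P3,P4,P5] Q2=[]
t=12-13: P2@Q0 runs 1, rem=0, completes. Q0=[] Q1=[P1,P3,P4,P5] Q2=[]
t=13-16: P1@Q1 runs 3, rem=8, I/O yield, promote→Q0. Q0=[P1] Q1=[P3,P4,P5] Q2=[]
t=16-18: P1@Q0 runs 2, rem=6, quantum used, demote→Q1. Q0=[] Q1=[P3,P4,P5,P1] Q2=[]
t=18-21: P3@Q1 runs 3, rem=2, I/O yield, promote→Q0. Q0=[P3] Q1=[P4,P5,P1] Q2=[]
t=21-23: P3@Q0 runs 2, rem=0, completes. Q0=[] Q1=[P4,P5,P1] Q2=[]
t=23-29: P4@Q1 runs 6, rem=5, quantum used, demote→Q2. Q0=[] Q1=[P5,P1] Q2=[P4]
t=29-33: P5@Q1 runs 4, rem=0, completes. Q0=[] Q1=[P1] Q2=[P4]
t=33-36: P1@Q1 runs 3, rem=3, I/O yield, promote→Q0. Q0=[P1] Q1=[] Q2=[P4]
t=36-38: P1@Q0 runs 2, rem=1, quantum used, demote→Q1. Q0=[] Q1=[P1] Q2=[P4]
t=38-39: P1@Q1 runs 1, rem=0, completes. Q0=[] Q1=[] Q2=[P4]
t=39-44: P4@Q2 runs 5, rem=0, completes. Q0=[] Q1=[] Q2=[]

Answer: P2,P3,P5,P1,P4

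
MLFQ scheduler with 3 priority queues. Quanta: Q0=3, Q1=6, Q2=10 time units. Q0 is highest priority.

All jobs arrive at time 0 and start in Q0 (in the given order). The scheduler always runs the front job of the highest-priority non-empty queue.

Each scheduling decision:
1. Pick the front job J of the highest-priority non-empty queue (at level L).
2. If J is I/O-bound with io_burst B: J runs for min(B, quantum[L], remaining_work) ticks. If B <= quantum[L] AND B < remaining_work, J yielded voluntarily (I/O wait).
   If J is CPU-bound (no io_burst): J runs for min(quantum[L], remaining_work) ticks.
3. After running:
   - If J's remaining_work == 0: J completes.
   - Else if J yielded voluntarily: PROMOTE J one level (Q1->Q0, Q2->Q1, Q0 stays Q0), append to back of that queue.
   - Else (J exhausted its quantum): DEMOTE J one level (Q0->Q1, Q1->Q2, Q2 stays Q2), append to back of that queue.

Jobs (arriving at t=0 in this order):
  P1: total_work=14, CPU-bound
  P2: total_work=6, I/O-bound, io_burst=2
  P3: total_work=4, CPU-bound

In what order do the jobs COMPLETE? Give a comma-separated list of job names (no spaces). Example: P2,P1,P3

t=0-3: P1@Q0 runs 3, rem=11, quantum used, demote→Q1. Q0=[P2,P3] Q1=[P1] Q2=[]
t=3-5: P2@Q0 runs 2, rem=4, I/O yield, promote→Q0. Q0=[P3,P2] Q1=[P1] Q2=[]
t=5-8: P3@Q0 runs 3, rem=1, quantum used, demote→Q1. Q0=[P2] Q1=[P1,P3] Q2=[]
t=8-10: P2@Q0 runs 2, rem=2, I/O yield, promote→Q0. Q0=[P2] Q1=[P1,P3] Q2=[]
t=10-12: P2@Q0 runs 2, rem=0, completes. Q0=[] Q1=[P1,P3] Q2=[]
t=12-18: P1@Q1 runs 6, rem=5, quantum used, demote→Q2. Q0=[] Q1=[P3] Q2=[P1]
t=18-19: P3@Q1 runs 1, rem=0, completes. Q0=[] Q1=[] Q2=[P1]
t=19-24: P1@Q2 runs 5, rem=0, completes. Q0=[] Q1=[] Q2=[]

Answer: P2,P3,P1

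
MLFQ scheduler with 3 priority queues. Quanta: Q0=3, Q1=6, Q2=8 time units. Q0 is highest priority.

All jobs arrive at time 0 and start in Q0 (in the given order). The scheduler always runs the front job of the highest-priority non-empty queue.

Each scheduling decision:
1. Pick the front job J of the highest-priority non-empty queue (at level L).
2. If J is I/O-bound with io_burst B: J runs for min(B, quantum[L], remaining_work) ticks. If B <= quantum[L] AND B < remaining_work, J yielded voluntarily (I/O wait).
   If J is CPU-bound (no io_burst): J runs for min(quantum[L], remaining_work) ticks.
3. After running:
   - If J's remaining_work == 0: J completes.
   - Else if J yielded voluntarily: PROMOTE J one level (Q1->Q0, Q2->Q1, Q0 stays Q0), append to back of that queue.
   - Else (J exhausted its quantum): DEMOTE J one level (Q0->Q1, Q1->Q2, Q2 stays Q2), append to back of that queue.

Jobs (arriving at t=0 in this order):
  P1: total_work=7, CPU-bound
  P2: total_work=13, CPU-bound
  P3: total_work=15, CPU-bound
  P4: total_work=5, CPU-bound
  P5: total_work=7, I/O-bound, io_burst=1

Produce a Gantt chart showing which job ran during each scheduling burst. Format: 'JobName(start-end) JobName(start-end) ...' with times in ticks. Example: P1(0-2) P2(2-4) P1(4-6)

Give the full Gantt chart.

t=0-3: P1@Q0 runs 3, rem=4, quantum used, demote→Q1. Q0=[P2,P3,P4,P5] Q1=[P1] Q2=[]
t=3-6: P2@Q0 runs 3, rem=10, quantum used, demote→Q1. Q0=[P3,P4,P5] Q1=[P1,P2] Q2=[]
t=6-9: P3@Q0 runs 3, rem=12, quantum used, demote→Q1. Q0=[P4,P5] Q1=[P1,P2,P3] Q2=[]
t=9-12: P4@Q0 runs 3, rem=2, quantum used, demote→Q1. Q0=[P5] Q1=[P1,P2,P3,P4] Q2=[]
t=12-13: P5@Q0 runs 1, rem=6, I/O yield, promote→Q0. Q0=[P5] Q1=[P1,P2,P3,P4] Q2=[]
t=13-14: P5@Q0 runs 1, rem=5, I/O yield, promote→Q0. Q0=[P5] Q1=[P1,P2,P3,P4] Q2=[]
t=14-15: P5@Q0 runs 1, rem=4, I/O yield, promote→Q0. Q0=[P5] Q1=[P1,P2,P3,P4] Q2=[]
t=15-16: P5@Q0 runs 1, rem=3, I/O yield, promote→Q0. Q0=[P5] Q1=[P1,P2,P3,P4] Q2=[]
t=16-17: P5@Q0 runs 1, rem=2, I/O yield, promote→Q0. Q0=[P5] Q1=[P1,P2,P3,P4] Q2=[]
t=17-18: P5@Q0 runs 1, rem=1, I/O yield, promote→Q0. Q0=[P5] Q1=[P1,P2,P3,P4] Q2=[]
t=18-19: P5@Q0 runs 1, rem=0, completes. Q0=[] Q1=[P1,P2,P3,P4] Q2=[]
t=19-23: P1@Q1 runs 4, rem=0, completes. Q0=[] Q1=[P2,P3,P4] Q2=[]
t=23-29: P2@Q1 runs 6, rem=4, quantum used, demote→Q2. Q0=[] Q1=[P3,P4] Q2=[P2]
t=29-35: P3@Q1 runs 6, rem=6, quantum used, demote→Q2. Q0=[] Q1=[P4] Q2=[P2,P3]
t=35-37: P4@Q1 runs 2, rem=0, completes. Q0=[] Q1=[] Q2=[P2,P3]
t=37-41: P2@Q2 runs 4, rem=0, completes. Q0=[] Q1=[] Q2=[P3]
t=41-47: P3@Q2 runs 6, rem=0, completes. Q0=[] Q1=[] Q2=[]

Answer: P1(0-3) P2(3-6) P3(6-9) P4(9-12) P5(12-13) P5(13-14) P5(14-15) P5(15-16) P5(16-17) P5(17-18) P5(18-19) P1(19-23) P2(23-29) P3(29-35) P4(35-37) P2(37-41) P3(41-47)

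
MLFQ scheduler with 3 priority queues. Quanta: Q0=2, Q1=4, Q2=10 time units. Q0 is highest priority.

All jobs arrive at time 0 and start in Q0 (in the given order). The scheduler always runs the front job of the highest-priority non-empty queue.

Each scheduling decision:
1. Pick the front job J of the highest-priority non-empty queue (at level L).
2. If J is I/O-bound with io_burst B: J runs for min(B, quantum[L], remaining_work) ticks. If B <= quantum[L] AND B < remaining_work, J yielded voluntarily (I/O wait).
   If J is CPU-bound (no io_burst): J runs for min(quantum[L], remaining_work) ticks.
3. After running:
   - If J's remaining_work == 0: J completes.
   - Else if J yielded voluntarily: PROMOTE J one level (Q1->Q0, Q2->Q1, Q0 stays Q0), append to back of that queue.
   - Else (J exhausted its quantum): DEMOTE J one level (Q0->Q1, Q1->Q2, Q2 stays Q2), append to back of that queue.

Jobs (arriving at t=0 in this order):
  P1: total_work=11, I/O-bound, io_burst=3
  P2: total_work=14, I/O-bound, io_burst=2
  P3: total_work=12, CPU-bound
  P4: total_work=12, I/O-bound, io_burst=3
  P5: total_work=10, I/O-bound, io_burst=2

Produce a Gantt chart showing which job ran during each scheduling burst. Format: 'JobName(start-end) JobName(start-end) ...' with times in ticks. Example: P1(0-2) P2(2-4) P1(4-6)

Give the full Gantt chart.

t=0-2: P1@Q0 runs 2, rem=9, quantum used, demote→Q1. Q0=[P2,P3,P4,P5] Q1=[P1] Q2=[]
t=2-4: P2@Q0 runs 2, rem=12, I/O yield, promote→Q0. Q0=[P3,P4,P5,P2] Q1=[P1] Q2=[]
t=4-6: P3@Q0 runs 2, rem=10, quantum used, demote→Q1. Q0=[P4,P5,P2] Q1=[P1,P3] Q2=[]
t=6-8: P4@Q0 runs 2, rem=10, quantum used, demote→Q1. Q0=[P5,P2] Q1=[P1,P3,P4] Q2=[]
t=8-10: P5@Q0 runs 2, rem=8, I/O yield, promote→Q0. Q0=[P2,P5] Q1=[P1,P3,P4] Q2=[]
t=10-12: P2@Q0 runs 2, rem=10, I/O yield, promote→Q0. Q0=[P5,P2] Q1=[P1,P3,P4] Q2=[]
t=12-14: P5@Q0 runs 2, rem=6, I/O yield, promote→Q0. Q0=[P2,P5] Q1=[P1,P3,P4] Q2=[]
t=14-16: P2@Q0 runs 2, rem=8, I/O yield, promote→Q0. Q0=[P5,P2] Q1=[P1,P3,P4] Q2=[]
t=16-18: P5@Q0 runs 2, rem=4, I/O yield, promote→Q0. Q0=[P2,P5] Q1=[P1,P3,P4] Q2=[]
t=18-20: P2@Q0 runs 2, rem=6, I/O yield, promote→Q0. Q0=[P5,P2] Q1=[P1,P3,P4] Q2=[]
t=20-22: P5@Q0 runs 2, rem=2, I/O yield, promote→Q0. Q0=[P2,P5] Q1=[P1,P3,P4] Q2=[]
t=22-24: P2@Q0 runs 2, rem=4, I/O yield, promote→Q0. Q0=[P5,P2] Q1=[P1,P3,P4] Q2=[]
t=24-26: P5@Q0 runs 2, rem=0, completes. Q0=[P2] Q1=[P1,P3,P4] Q2=[]
t=26-28: P2@Q0 runs 2, rem=2, I/O yield, promote→Q0. Q0=[P2] Q1=[P1,P3,P4] Q2=[]
t=28-30: P2@Q0 runs 2, rem=0, completes. Q0=[] Q1=[P1,P3,P4] Q2=[]
t=30-33: P1@Q1 runs 3, rem=6, I/O yield, promote→Q0. Q0=[P1] Q1=[P3,P4] Q2=[]
t=33-35: P1@Q0 runs 2, rem=4, quantum used, demote→Q1. Q0=[] Q1=[P3,P4,P1] Q2=[]
t=35-39: P3@Q1 runs 4, rem=6, quantum used, demote→Q2. Q0=[] Q1=[P4,P1] Q2=[P3]
t=39-42: P4@Q1 runs 3, rem=7, I/O yield, promote→Q0. Q0=[P4] Q1=[P1] Q2=[P3]
t=42-44: P4@Q0 runs 2, rem=5, quantum used, demote→Q1. Q0=[] Q1=[P1,P4] Q2=[P3]
t=44-47: P1@Q1 runs 3, rem=1, I/O yield, promote→Q0. Q0=[P1] Q1=[P4] Q2=[P3]
t=47-48: P1@Q0 runs 1, rem=0, completes. Q0=[] Q1=[P4] Q2=[P3]
t=48-51: P4@Q1 runs 3, rem=2, I/O yield, promote→Q0. Q0=[P4] Q1=[] Q2=[P3]
t=51-53: P4@Q0 runs 2, rem=0, completes. Q0=[] Q1=[] Q2=[P3]
t=53-59: P3@Q2 runs 6, rem=0, completes. Q0=[] Q1=[] Q2=[]

Answer: P1(0-2) P2(2-4) P3(4-6) P4(6-8) P5(8-10) P2(10-12) P5(12-14) P2(14-16) P5(16-18) P2(18-20) P5(20-22) P2(22-24) P5(24-26) P2(26-28) P2(28-30) P1(30-33) P1(33-35) P3(35-39) P4(39-42) P4(42-44) P1(44-47) P1(47-48) P4(48-51) P4(51-53) P3(53-59)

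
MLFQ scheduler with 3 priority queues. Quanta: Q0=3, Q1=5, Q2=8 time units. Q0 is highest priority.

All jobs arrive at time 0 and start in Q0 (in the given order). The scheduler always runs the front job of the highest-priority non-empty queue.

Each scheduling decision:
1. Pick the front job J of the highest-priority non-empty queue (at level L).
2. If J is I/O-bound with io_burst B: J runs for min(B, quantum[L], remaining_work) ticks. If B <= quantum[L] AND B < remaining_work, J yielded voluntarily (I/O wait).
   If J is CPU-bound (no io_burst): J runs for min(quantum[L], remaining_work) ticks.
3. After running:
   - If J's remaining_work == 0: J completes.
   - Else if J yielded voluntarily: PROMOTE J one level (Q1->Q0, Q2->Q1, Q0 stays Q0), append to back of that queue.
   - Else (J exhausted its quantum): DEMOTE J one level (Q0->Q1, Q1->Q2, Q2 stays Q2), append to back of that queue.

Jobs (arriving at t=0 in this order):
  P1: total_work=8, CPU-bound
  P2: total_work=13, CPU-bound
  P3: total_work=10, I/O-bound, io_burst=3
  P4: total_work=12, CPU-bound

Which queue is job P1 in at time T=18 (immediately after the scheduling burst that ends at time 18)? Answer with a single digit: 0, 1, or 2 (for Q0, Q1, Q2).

t=0-3: P1@Q0 runs 3, rem=5, quantum used, demote→Q1. Q0=[P2,P3,P4] Q1=[P1] Q2=[]
t=3-6: P2@Q0 runs 3, rem=10, quantum used, demote→Q1. Q0=[P3,P4] Q1=[P1,P2] Q2=[]
t=6-9: P3@Q0 runs 3, rem=7, I/O yield, promote→Q0. Q0=[P4,P3] Q1=[P1,P2] Q2=[]
t=9-12: P4@Q0 runs 3, rem=9, quantum used, demote→Q1. Q0=[P3] Q1=[P1,P2,P4] Q2=[]
t=12-15: P3@Q0 runs 3, rem=4, I/O yield, promote→Q0. Q0=[P3] Q1=[P1,P2,P4] Q2=[]
t=15-18: P3@Q0 runs 3, rem=1, I/O yield, promote→Q0. Q0=[P3] Q1=[P1,P2,P4] Q2=[]
t=18-19: P3@Q0 runs 1, rem=0, completes. Q0=[] Q1=[P1,P2,P4] Q2=[]
t=19-24: P1@Q1 runs 5, rem=0, completes. Q0=[] Q1=[P2,P4] Q2=[]
t=24-29: P2@Q1 runs 5, rem=5, quantum used, demote→Q2. Q0=[] Q1=[P4] Q2=[P2]
t=29-34: P4@Q1 runs 5, rem=4, quantum used, demote→Q2. Q0=[] Q1=[] Q2=[P2,P4]
t=34-39: P2@Q2 runs 5, rem=0, completes. Q0=[] Q1=[] Q2=[P4]
t=39-43: P4@Q2 runs 4, rem=0, completes. Q0=[] Q1=[] Q2=[]

Answer: 1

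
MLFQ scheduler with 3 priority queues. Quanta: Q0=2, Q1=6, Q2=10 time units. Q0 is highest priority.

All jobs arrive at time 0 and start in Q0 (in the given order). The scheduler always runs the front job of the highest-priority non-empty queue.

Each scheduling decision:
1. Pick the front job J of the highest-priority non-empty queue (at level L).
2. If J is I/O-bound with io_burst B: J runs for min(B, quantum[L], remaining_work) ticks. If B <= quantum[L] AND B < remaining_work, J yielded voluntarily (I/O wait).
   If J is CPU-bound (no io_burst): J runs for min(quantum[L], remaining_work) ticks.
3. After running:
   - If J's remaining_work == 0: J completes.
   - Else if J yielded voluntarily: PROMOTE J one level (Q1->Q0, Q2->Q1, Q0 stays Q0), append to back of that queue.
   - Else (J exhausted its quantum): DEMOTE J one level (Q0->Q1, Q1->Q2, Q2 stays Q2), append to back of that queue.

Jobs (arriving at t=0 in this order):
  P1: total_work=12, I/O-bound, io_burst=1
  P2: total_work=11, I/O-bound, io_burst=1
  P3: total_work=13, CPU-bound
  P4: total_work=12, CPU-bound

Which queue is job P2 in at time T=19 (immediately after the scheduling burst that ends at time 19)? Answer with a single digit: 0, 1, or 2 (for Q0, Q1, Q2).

t=0-1: P1@Q0 runs 1, rem=11, I/O yield, promote→Q0. Q0=[P2,P3,P4,P1] Q1=[] Q2=[]
t=1-2: P2@Q0 runs 1, rem=10, I/O yield, promote→Q0. Q0=[P3,P4,P1,P2] Q1=[] Q2=[]
t=2-4: P3@Q0 runs 2, rem=11, quantum used, demote→Q1. Q0=[P4,P1,P2] Q1=[P3] Q2=[]
t=4-6: P4@Q0 runs 2, rem=10, quantum used, demote→Q1. Q0=[P1,P2] Q1=[P3,P4] Q2=[]
t=6-7: P1@Q0 runs 1, rem=10, I/O yield, promote→Q0. Q0=[P2,P1] Q1=[P3,P4] Q2=[]
t=7-8: P2@Q0 runs 1, rem=9, I/O yield, promote→Q0. Q0=[P1,P2] Q1=[P3,P4] Q2=[]
t=8-9: P1@Q0 runs 1, rem=9, I/O yield, promote→Q0. Q0=[P2,P1] Q1=[P3,P4] Q2=[]
t=9-10: P2@Q0 runs 1, rem=8, I/O yield, promote→Q0. Q0=[P1,P2] Q1=[P3,P4] Q2=[]
t=10-11: P1@Q0 runs 1, rem=8, I/O yield, promote→Q0. Q0=[P2,P1] Q1=[P3,P4] Q2=[]
t=11-12: P2@Q0 runs 1, rem=7, I/O yield, promote→Q0. Q0=[P1,P2] Q1=[P3,P4] Q2=[]
t=12-13: P1@Q0 runs 1, rem=7, I/O yield, promote→Q0. Q0=[P2,P1] Q1=[P3,P4] Q2=[]
t=13-14: P2@Q0 runs 1, rem=6, I/O yield, promote→Q0. Q0=[P1,P2] Q1=[P3,P4] Q2=[]
t=14-15: P1@Q0 runs 1, rem=6, I/O yield, promote→Q0. Q0=[P2,P1] Q1=[P3,P4] Q2=[]
t=15-16: P2@Q0 runs 1, rem=5, I/O yield, promote→Q0. Q0=[P1,P2] Q1=[P3,P4] Q2=[]
t=16-17: P1@Q0 runs 1, rem=5, I/O yield, promote→Q0. Q0=[P2,P1] Q1=[P3,P4] Q2=[]
t=17-18: P2@Q0 runs 1, rem=4, I/O yield, promote→Q0. Q0=[P1,P2] Q1=[P3,P4] Q2=[]
t=18-19: P1@Q0 runs 1, rem=4, I/O yield, promote→Q0. Q0=[P2,P1] Q1=[P3,P4] Q2=[]
t=19-20: P2@Q0 runs 1, rem=3, I/O yield, promote→Q0. Q0=[P1,P2] Q1=[P3,P4] Q2=[]
t=20-21: P1@Q0 runs 1, rem=3, I/O yield, promote→Q0. Q0=[P2,P1] Q1=[P3,P4] Q2=[]
t=21-22: P2@Q0 runs 1, rem=2, I/O yield, promote→Q0. Q0=[P1,P2] Q1=[P3,P4] Q2=[]
t=22-23: P1@Q0 runs 1, rem=2, I/O yield, promote→Q0. Q0=[P2,P1] Q1=[P3,P4] Q2=[]
t=23-24: P2@Q0 runs 1, rem=1, I/O yield, promote→Q0. Q0=[P1,P2] Q1=[P3,P4] Q2=[]
t=24-25: P1@Q0 runs 1, rem=1, I/O yield, promote→Q0. Q0=[P2,P1] Q1=[P3,P4] Q2=[]
t=25-26: P2@Q0 runs 1, rem=0, completes. Q0=[P1] Q1=[P3,P4] Q2=[]
t=26-27: P1@Q0 runs 1, rem=0, completes. Q0=[] Q1=[P3,P4] Q2=[]
t=27-33: P3@Q1 runs 6, rem=5, quantum used, demote→Q2. Q0=[] Q1=[P4] Q2=[P3]
t=33-39: P4@Q1 runs 6, rem=4, quantum used, demote→Q2. Q0=[] Q1=[] Q2=[P3,P4]
t=39-44: P3@Q2 runs 5, rem=0, completes. Q0=[] Q1=[] Q2=[P4]
t=44-48: P4@Q2 runs 4, rem=0, completes. Q0=[] Q1=[] Q2=[]

Answer: 0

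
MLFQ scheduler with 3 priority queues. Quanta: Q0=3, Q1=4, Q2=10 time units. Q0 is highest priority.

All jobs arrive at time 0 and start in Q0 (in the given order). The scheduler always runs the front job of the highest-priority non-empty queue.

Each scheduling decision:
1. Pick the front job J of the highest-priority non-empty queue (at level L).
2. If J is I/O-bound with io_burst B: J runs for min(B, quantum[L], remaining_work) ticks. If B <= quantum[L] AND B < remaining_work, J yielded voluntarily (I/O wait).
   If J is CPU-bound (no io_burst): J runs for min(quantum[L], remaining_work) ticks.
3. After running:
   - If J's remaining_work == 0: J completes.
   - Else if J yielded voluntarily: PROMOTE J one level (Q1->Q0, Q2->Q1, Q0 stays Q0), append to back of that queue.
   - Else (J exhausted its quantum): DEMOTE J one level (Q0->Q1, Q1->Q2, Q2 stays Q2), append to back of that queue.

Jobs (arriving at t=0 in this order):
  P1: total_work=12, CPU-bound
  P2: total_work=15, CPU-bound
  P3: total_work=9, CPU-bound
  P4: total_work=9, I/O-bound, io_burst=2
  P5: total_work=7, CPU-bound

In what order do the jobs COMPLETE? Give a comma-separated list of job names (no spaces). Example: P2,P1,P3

t=0-3: P1@Q0 runs 3, rem=9, quantum used, demote→Q1. Q0=[P2,P3,P4,P5] Q1=[P1] Q2=[]
t=3-6: P2@Q0 runs 3, rem=12, quantum used, demote→Q1. Q0=[P3,P4,P5] Q1=[P1,P2] Q2=[]
t=6-9: P3@Q0 runs 3, rem=6, quantum used, demote→Q1. Q0=[P4,P5] Q1=[P1,P2,P3] Q2=[]
t=9-11: P4@Q0 runs 2, rem=7, I/O yield, promote→Q0. Q0=[P5,P4] Q1=[P1,P2,P3] Q2=[]
t=11-14: P5@Q0 runs 3, rem=4, quantum used, demote→Q1. Q0=[P4] Q1=[P1,P2,P3,P5] Q2=[]
t=14-16: P4@Q0 runs 2, rem=5, I/O yield, promote→Q0. Q0=[P4] Q1=[P1,P2,P3,P5] Q2=[]
t=16-18: P4@Q0 runs 2, rem=3, I/O yield, promote→Q0. Q0=[P4] Q1=[P1,P2,P3,P5] Q2=[]
t=18-20: P4@Q0 runs 2, rem=1, I/O yield, promote→Q0. Q0=[P4] Q1=[P1,P2,P3,P5] Q2=[]
t=20-21: P4@Q0 runs 1, rem=0, completes. Q0=[] Q1=[P1,P2,P3,P5] Q2=[]
t=21-25: P1@Q1 runs 4, rem=5, quantum used, demote→Q2. Q0=[] Q1=[P2,P3,P5] Q2=[P1]
t=25-29: P2@Q1 runs 4, rem=8, quantum used, demote→Q2. Q0=[] Q1=[P3,P5] Q2=[P1,P2]
t=29-33: P3@Q1 runs 4, rem=2, quantum used, demote→Q2. Q0=[] Q1=[P5] Q2=[P1,P2,P3]
t=33-37: P5@Q1 runs 4, rem=0, completes. Q0=[] Q1=[] Q2=[P1,P2,P3]
t=37-42: P1@Q2 runs 5, rem=0, completes. Q0=[] Q1=[] Q2=[P2,P3]
t=42-50: P2@Q2 runs 8, rem=0, completes. Q0=[] Q1=[] Q2=[P3]
t=50-52: P3@Q2 runs 2, rem=0, completes. Q0=[] Q1=[] Q2=[]

Answer: P4,P5,P1,P2,P3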